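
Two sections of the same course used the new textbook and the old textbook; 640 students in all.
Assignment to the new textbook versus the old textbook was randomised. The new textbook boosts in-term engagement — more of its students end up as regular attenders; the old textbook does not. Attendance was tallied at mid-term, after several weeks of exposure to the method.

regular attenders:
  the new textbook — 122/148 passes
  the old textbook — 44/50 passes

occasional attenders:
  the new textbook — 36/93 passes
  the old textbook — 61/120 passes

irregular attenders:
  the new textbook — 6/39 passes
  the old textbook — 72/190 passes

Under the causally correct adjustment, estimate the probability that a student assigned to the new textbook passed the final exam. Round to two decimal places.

0.59

Stratifying would compare teaching methods among students the teaching methods themselves sorted into mid-term attendance groups — a form of selection on an intermediate. The unconditioned pooled rates give the total causal effect.
So P(outcome | do(the new textbook)) is just the pooled rate for the new textbook: 164/280 = 0.586.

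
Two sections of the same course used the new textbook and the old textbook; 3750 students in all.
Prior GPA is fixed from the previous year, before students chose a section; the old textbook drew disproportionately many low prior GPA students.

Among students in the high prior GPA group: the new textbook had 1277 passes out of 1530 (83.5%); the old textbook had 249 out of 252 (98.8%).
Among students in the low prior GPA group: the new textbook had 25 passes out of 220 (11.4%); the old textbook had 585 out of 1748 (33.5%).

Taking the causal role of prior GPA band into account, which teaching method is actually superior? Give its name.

Prior GPA band is set before the teaching method has any effect — it is not caused by the teaching method — and it independently drives the outcome. That makes it a confounder, so the causal comparison is within prior GPA band levels.
Within each level — high prior GPA: 83.5% vs 98.8%; low prior GPA: 11.4% vs 33.5% — the old textbook is higher every time.

the old textbook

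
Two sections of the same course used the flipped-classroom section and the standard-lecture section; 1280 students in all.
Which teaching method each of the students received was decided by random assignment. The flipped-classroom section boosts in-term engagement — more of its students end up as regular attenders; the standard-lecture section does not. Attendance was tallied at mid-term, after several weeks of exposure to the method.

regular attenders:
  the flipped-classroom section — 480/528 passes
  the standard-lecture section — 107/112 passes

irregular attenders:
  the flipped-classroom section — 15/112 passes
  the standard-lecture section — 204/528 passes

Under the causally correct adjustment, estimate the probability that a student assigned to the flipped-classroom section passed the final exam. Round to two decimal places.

0.77

Mid-term attendance is recorded after the teaching method and is itself shifted by it — it sits on the causal path from teaching method to outcome. Conditioning on a mediator would strip out part of the effect we want; the pooled comparison gives the total causal effect.
So P(outcome | do(the flipped-classroom section)) is just the pooled rate for the flipped-classroom section: 495/640 = 0.773.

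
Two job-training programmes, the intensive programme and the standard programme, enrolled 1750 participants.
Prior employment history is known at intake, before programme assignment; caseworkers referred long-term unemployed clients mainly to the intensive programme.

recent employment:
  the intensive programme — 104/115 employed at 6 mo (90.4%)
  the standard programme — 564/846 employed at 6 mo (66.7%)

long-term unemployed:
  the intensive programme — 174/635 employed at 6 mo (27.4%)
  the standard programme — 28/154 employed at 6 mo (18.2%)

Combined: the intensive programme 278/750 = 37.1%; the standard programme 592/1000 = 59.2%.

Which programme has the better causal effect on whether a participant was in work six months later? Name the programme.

the intensive programme

Prior employment history differs across programmes for reasons unrelated to any effect of the programme itself, and it separately predicts the outcome — a classic confounder. We must compare within prior employment history levels.
Within each level — recent employment: 90.4% vs 66.7%; long-term unemployed: 27.4% vs 18.2% — the intensive programme is higher every time.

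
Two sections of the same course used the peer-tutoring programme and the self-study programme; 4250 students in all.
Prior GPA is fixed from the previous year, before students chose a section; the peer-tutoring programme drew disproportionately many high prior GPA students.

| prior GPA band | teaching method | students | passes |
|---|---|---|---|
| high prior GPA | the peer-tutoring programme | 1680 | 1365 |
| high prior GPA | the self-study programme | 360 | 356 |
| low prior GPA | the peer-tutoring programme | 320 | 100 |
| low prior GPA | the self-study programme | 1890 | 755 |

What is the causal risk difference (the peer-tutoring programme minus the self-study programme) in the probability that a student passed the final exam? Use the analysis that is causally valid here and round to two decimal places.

The prior GPA band-specific comparison favours the self-study programme throughout, but the pooled figures favour the peer-tutoring programme. The question is whether to condition on prior GPA band.
Nothing the teaching method does changes prior GPA band; the imbalance is an allocation artefact. With prior GPA band also predicting the outcome, the pooled figure is confounded, and the within-stratum comparison is the causal one.
Adjusting over the population distribution of prior GPA band: 0.480·(0.812−0.989) + 0.520·(0.312−0.399) = -0.130.

-0.13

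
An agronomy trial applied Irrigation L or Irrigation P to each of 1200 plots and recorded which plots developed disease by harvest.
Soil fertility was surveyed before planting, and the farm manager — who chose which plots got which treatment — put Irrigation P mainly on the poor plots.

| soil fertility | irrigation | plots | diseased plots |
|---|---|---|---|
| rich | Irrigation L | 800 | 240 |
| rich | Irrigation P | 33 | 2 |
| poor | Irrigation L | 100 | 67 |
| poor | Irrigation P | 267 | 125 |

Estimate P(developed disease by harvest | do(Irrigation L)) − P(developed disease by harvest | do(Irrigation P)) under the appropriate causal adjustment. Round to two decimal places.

+0.23

The stratified and pooled comparisons disagree (Irrigation P wins within each soil fertility; Irrigation L wins overall), so the answer turns on the causal role of soil fertility.
Nothing the irrigation does changes soil fertility; the imbalance is an allocation artefact. With soil fertility also predicting the outcome, the pooled figure is confounded, and the within-stratum comparison is the causal one.
Adjusting over the population distribution of soil fertility: 0.694·(0.300−0.061) + 0.306·(0.670−0.468) = +0.228.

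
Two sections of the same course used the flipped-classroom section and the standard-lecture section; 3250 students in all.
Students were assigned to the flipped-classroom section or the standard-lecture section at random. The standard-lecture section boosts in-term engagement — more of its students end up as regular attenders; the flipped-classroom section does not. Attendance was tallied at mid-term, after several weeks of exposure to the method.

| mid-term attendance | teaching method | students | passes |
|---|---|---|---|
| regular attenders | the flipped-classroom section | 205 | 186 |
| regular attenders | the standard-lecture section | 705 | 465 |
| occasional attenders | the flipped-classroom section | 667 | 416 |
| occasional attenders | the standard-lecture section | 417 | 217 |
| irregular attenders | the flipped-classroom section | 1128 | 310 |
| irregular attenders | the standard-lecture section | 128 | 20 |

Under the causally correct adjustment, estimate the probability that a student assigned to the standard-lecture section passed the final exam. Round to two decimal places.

Stratifying would compare teaching methods among students the teaching methods themselves sorted into mid-term attendance groups — a form of selection on an intermediate. The unconditioned pooled rates give the total causal effect.
So P(outcome | do(the standard-lecture section)) is just the pooled rate for the standard-lecture section: 702/1250 = 0.562.

0.56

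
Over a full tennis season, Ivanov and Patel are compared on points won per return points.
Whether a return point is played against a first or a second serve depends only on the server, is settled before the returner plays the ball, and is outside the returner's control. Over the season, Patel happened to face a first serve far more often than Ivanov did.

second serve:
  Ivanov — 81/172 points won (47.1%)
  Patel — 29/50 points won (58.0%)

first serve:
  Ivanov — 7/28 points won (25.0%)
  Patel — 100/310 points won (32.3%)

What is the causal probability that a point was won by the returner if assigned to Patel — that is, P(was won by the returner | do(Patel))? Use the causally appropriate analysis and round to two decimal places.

0.42

Serve type differs across players for reasons unrelated to any effect of the player itself, and it separately predicts the outcome — a classic confounder. We must compare within serve type levels.
Standardising Patel to the population serve type mix: 0.396·29/50 + 0.604·100/310 = 0.425.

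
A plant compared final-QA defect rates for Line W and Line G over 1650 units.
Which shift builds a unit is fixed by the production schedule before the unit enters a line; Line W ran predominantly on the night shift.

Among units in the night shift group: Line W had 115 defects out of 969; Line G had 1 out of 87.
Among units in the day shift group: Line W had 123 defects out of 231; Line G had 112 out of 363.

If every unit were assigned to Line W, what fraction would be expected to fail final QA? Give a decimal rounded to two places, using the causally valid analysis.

0.27

Shift satisfies the back-door criterion: it is not a descendant of the line, and it blocks the spurious path from line to outcome. Adjusting for it (i.e., using the within-shift rates) gives the causal effect.
Standardising Line W to the population shift mix: 0.640·115/969 + 0.360·123/231 = 0.268.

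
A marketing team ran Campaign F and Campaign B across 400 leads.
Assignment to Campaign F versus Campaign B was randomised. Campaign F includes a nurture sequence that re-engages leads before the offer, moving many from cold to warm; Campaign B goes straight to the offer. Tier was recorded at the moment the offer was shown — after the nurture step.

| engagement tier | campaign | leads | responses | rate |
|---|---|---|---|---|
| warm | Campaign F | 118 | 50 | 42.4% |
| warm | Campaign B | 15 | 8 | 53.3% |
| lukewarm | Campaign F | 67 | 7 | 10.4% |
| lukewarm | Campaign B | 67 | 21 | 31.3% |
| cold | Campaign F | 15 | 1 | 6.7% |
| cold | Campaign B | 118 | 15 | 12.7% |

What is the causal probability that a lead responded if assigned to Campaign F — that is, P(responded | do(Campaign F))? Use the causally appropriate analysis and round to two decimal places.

Stratifying would compare campaigns among leads the campaigns themselves sorted into engagement tier groups — a form of selection on an intermediate. The unconditioned pooled rates give the total causal effect.
So P(outcome | do(Campaign F)) is just the pooled rate for Campaign F: 58/200 = 0.290.

0.29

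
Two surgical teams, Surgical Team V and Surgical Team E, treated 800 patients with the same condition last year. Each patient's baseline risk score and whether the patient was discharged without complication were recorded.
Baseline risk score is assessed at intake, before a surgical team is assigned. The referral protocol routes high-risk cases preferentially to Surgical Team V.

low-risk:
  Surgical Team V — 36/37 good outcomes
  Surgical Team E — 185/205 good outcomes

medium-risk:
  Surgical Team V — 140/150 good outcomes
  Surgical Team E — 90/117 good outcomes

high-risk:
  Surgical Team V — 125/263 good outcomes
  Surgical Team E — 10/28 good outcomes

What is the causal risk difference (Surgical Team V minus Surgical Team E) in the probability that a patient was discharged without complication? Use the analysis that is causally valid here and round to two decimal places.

The baseline risk score-specific comparison favours Surgical Team V throughout, but the pooled figures favour Surgical Team E. The question is whether to condition on baseline risk score.
Baseline risk score differs across surgical teams for reasons unrelated to any effect of the surgical team itself, and it separately predicts the outcome — a classic confounder. We must compare within baseline risk score levels.
Adjusting over the population distribution of baseline risk score: 0.302·(0.973−0.902) + 0.334·(0.933−0.769) + 0.364·(0.475−0.357) = +0.119.

+0.12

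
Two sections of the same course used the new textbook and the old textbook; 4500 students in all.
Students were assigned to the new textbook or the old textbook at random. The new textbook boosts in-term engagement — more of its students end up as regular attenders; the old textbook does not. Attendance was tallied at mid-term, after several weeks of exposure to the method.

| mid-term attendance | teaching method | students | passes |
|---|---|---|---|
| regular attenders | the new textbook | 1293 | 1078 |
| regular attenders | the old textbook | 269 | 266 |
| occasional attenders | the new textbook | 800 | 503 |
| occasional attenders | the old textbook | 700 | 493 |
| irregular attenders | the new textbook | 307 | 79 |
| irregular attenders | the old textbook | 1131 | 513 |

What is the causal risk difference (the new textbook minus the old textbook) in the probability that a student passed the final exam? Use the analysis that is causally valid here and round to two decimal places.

Because the teaching method influences mid-term attendance, mid-term attendance is a post-treatment mediator, not a confounder. Stratifying on it would bias the estimate; the causal effect is the crude pooled difference.
The causal difference is the pooled difference: 0.692 − 0.606 = +0.086.

+0.09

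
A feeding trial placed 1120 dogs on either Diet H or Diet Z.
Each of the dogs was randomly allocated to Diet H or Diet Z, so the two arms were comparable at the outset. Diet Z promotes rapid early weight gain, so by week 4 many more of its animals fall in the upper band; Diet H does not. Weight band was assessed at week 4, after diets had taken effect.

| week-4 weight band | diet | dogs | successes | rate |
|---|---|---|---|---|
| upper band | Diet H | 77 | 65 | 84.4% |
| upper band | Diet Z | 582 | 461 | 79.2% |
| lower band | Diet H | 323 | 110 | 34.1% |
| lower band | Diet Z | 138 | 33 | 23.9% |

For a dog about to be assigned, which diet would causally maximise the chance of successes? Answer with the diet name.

Diet Z

Diet H is higher inside every week-4 weight band stratum but Diet Z is higher in aggregate. Whether to stratify depends on how week-4 weight band relates to the diet.
Week-4 weight band here is a post-treatment variable shaped by the diet; conditioning on it would introduce bias rather than remove it. The overall comparison is the causal one.
Pooled: Diet H 43.8% vs Diet Z 68.6%; Diet Z is higher overall.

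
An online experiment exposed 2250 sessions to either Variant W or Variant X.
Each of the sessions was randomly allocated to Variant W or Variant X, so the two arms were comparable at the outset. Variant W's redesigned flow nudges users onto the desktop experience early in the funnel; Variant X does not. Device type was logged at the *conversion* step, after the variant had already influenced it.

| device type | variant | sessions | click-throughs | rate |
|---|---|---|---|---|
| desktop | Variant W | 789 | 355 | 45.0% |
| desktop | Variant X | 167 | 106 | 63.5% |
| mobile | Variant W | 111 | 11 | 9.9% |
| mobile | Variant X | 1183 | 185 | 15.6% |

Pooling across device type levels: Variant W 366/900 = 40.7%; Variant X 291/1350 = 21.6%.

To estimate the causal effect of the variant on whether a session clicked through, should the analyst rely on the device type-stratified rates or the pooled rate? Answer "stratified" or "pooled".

pooled

Device type is downstream of the variant. One should not condition on a consequence of treatment, so the overall rates are the right comparison.
Pooled: Variant W 40.7% vs Variant X 21.6%; Variant W is higher overall.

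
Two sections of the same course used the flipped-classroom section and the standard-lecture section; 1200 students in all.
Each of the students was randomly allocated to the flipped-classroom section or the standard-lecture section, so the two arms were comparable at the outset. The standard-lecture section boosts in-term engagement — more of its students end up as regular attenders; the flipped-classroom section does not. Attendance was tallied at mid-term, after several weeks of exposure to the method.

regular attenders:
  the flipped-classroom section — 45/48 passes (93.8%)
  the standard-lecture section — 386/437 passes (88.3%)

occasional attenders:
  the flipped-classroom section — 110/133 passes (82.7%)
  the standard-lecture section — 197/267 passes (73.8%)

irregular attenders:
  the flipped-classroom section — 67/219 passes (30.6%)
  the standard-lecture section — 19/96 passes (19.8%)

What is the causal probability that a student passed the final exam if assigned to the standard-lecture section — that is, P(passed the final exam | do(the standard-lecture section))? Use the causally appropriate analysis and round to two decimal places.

The mid-term attendance-specific comparison favours the flipped-classroom section throughout, but the pooled figures favour the standard-lecture section. The question is whether to condition on mid-term attendance.
Stratifying would compare teaching methods among students the teaching methods themselves sorted into mid-term attendance groups — a form of selection on an intermediate. The unconditioned pooled rates give the total causal effect.
So P(outcome | do(the standard-lecture section)) is just the pooled rate for the standard-lecture section: 602/800 = 0.752.

0.75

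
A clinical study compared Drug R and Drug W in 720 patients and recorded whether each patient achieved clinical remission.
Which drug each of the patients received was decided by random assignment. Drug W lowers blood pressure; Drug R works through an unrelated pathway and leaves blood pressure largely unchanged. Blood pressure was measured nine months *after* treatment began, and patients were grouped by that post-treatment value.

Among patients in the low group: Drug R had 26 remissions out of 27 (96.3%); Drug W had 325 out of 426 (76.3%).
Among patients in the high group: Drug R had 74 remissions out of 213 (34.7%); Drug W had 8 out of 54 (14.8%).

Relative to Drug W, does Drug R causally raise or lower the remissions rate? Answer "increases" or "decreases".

Because the drug influences blood pressure, blood pressure is a post-treatment mediator, not a confounder. Stratifying on it would bias the estimate; the causal effect is the crude pooled difference.
Pooled: Drug R 41.7% vs Drug W 69.4%; Drug W is higher overall.

decreases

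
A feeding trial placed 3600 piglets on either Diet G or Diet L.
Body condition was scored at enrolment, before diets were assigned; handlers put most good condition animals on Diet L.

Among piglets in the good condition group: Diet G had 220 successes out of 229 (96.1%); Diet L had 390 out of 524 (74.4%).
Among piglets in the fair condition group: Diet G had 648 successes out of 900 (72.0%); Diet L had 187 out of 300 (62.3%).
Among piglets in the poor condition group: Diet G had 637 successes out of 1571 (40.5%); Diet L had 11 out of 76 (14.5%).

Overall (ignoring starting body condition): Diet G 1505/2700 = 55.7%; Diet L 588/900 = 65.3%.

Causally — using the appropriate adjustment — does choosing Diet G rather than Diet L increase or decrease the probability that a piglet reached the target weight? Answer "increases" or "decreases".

increases

The stratified and pooled comparisons disagree (Diet G wins within each starting body condition; Diet L wins overall), so the answer turns on the causal role of starting body condition.
Starting body condition differs across diets for reasons unrelated to any effect of the diet itself, and it separately predicts the outcome — a classic confounder. We must compare within starting body condition levels.
Within each level — good condition: 96.1% vs 74.4%; fair condition: 72.0% vs 62.3%; poor condition: 40.5% vs 14.5% — Diet G is higher every time.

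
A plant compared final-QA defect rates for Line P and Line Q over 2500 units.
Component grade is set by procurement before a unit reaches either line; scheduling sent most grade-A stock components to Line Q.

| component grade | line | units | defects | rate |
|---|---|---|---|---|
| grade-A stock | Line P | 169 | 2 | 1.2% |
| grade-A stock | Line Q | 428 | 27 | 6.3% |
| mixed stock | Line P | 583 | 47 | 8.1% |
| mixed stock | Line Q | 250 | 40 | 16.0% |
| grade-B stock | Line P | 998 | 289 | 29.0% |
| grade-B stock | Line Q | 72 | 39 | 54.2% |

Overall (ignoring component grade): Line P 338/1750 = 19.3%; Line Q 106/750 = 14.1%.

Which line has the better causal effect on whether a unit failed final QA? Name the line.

Line P

The stratified and pooled comparisons disagree (Line P wins within each component grade; Line Q wins overall), so the answer turns on the causal role of component grade.
Component grade differs across lines for reasons unrelated to any effect of the line itself, and it separately predicts the outcome — a classic confounder. We must compare within component grade levels.
Within each level — grade-A stock: 1.2% vs 6.3%; mixed stock: 8.1% vs 16.0%; grade-B stock: 29.0% vs 54.2% — Line P is lower every time.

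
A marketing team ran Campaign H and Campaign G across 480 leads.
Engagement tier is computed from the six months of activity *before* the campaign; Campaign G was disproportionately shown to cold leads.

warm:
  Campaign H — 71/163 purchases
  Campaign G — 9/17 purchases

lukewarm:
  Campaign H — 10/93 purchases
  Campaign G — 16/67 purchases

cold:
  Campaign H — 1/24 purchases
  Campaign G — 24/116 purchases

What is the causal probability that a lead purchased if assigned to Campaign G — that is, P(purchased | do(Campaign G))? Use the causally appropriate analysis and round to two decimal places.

0.34

Engagement tier is set before the campaign has any effect — it is not caused by the campaign — and it independently drives the outcome. That makes it a confounder, so the causal comparison is within engagement tier levels.
Standardising Campaign G to the population engagement tier mix: 0.375·9/17 + 0.333·16/67 + 0.292·24/116 = 0.338.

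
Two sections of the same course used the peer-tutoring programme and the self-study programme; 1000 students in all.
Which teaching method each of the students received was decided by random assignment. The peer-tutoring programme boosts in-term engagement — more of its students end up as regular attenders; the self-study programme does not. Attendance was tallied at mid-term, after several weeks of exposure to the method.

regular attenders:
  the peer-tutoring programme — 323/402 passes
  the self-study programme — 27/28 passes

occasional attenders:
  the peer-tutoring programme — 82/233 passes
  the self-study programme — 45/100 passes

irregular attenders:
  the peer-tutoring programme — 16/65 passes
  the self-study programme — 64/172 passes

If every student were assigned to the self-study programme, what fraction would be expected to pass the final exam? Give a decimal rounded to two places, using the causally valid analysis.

0.45

Mid-term attendance is downstream of the teaching method. One should not condition on a consequence of treatment, so the overall rates are the right comparison.
So P(outcome | do(the self-study programme)) is just the pooled rate for the self-study programme: 136/300 = 0.453.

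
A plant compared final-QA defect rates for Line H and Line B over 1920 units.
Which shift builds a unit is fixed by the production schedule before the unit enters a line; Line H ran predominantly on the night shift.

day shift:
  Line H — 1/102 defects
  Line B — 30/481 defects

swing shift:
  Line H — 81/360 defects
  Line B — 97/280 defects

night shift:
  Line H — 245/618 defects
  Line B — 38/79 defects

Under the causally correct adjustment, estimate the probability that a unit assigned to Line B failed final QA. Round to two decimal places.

0.31

Within every shift level Line H has the lower rate, yet pooled Line B does — Simpson's reversal.
Shift differs across lines for reasons unrelated to any effect of the line itself, and it separately predicts the outcome — a classic confounder. We must compare within shift levels.
Standardising Line B to the population shift mix: 0.304·30/481 + 0.333·97/280 + 0.363·38/79 = 0.309.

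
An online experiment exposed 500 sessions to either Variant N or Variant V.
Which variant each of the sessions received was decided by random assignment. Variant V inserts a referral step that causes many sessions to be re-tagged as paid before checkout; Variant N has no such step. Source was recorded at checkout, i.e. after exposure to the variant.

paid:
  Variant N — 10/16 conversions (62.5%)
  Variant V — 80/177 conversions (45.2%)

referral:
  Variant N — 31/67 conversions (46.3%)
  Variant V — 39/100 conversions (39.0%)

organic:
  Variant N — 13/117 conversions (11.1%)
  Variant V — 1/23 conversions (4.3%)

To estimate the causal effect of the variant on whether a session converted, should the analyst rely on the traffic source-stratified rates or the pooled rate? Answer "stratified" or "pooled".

pooled

Stratifying would compare variants among sessions the variants themselves sorted into traffic source groups — a form of selection on an intermediate. The unconditioned pooled rates give the total causal effect.
Pooled: Variant N 27.0% vs Variant V 40.0%; Variant V is higher overall.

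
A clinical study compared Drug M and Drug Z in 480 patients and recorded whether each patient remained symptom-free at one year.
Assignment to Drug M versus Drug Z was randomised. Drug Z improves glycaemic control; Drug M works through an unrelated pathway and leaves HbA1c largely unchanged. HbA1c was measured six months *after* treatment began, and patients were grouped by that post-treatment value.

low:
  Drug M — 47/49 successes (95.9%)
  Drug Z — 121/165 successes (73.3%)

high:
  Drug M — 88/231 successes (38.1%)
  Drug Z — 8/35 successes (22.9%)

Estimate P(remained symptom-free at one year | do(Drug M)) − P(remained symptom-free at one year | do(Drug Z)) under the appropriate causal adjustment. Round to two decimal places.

-0.16

Drug M is higher inside every HbA1c stratum but Drug Z is higher in aggregate. Whether to stratify depends on how HbA1c relates to the drug.
HbA1c is recorded after the drug and is itself shifted by it — it sits on the causal path from drug to outcome. Conditioning on a mediator would strip out part of the effect we want; the pooled comparison gives the total causal effect.
The causal difference is the pooled difference: 0.482 − 0.645 = -0.163.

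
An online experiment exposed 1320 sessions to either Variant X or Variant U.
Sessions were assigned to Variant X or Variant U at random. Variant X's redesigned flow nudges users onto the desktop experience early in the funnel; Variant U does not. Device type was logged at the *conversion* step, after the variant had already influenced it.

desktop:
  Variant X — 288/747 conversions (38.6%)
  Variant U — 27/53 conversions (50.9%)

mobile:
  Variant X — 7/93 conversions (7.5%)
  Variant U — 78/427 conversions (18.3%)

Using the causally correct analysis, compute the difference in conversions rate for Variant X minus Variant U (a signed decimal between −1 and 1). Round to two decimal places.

Because the variant influences device type, device type is a post-treatment mediator, not a confounder. Stratifying on it would bias the estimate; the causal effect is the crude pooled difference.
The causal difference is the pooled difference: 0.351 − 0.219 = +0.132.

+0.13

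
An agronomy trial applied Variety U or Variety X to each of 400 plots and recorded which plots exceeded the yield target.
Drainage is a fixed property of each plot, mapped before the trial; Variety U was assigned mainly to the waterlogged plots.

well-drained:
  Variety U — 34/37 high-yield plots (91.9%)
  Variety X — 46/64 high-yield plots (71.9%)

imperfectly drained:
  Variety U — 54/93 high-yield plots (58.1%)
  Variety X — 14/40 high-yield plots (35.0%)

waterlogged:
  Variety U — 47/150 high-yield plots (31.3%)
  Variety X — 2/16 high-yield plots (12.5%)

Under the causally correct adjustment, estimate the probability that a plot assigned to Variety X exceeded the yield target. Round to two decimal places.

0.35

Within every field drainage level Variety U has the higher rate, yet pooled Variety X does — Simpson's reversal.
Field drainage is set before the variety has any effect — it is not caused by the variety — and it independently drives the outcome. That makes it a confounder, so the causal comparison is within field drainage levels.
Standardising Variety X to the population field drainage mix: 0.253·46/64 + 0.333·14/40 + 0.415·2/16 = 0.350.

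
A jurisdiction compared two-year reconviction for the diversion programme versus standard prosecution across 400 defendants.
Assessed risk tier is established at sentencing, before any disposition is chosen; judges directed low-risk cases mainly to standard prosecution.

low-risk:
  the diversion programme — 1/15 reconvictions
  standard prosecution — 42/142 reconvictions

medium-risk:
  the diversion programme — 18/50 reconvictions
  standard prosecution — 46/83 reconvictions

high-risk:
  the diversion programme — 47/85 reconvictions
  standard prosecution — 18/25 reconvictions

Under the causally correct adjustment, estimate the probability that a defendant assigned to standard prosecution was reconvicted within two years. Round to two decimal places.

0.50

the diversion programme is lower inside every assessed risk tier stratum but standard prosecution is lower in aggregate. Whether to stratify depends on how assessed risk tier relates to the disposition.
Assessed risk tier differs across dispositions for reasons unrelated to any effect of the disposition itself, and it separately predicts the outcome — a classic confounder. We must compare within assessed risk tier levels.
Standardising standard prosecution to the population assessed risk tier mix: 0.393·42/142 + 0.333·46/83 + 0.275·18/25 = 0.498.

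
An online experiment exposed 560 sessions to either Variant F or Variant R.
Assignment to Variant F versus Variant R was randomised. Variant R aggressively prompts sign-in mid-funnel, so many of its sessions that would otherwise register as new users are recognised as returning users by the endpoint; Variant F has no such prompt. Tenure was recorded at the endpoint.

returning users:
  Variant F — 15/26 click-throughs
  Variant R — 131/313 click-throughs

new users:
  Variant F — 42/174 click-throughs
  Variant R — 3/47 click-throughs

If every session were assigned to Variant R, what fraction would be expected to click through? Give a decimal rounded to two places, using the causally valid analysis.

Variant F is higher inside every user tenure stratum but Variant R is higher in aggregate. Whether to stratify depends on how user tenure relates to the variant.
The distribution of user tenure is itself part of what the variant does — it is an intermediate outcome. Holding it fixed would remove that part of the effect; the total effect is the pooled difference.
So P(outcome | do(Variant R)) is just the pooled rate for Variant R: 134/360 = 0.372.

0.37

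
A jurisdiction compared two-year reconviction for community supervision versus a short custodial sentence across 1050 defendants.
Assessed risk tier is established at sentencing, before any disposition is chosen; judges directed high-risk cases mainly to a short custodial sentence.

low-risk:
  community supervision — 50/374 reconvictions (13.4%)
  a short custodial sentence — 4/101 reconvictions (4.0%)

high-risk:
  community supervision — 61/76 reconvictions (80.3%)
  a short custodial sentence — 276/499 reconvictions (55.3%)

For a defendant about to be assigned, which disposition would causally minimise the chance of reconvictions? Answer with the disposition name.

The assessed risk tier-specific comparison favours a short custodial sentence throughout, but the pooled figures favour community supervision. The question is whether to condition on assessed risk tier.
Since assessed risk tier is a pre-existing factor (not a product of the disposition) and it affects the outcome on its own, it is a confounder. The stratified rates, not the pooled rate, identify the causal effect.
Within each level — low-risk: 13.4% vs 4.0%; high-risk: 80.3% vs 55.3% — a short custodial sentence is lower every time.

a short custodial sentence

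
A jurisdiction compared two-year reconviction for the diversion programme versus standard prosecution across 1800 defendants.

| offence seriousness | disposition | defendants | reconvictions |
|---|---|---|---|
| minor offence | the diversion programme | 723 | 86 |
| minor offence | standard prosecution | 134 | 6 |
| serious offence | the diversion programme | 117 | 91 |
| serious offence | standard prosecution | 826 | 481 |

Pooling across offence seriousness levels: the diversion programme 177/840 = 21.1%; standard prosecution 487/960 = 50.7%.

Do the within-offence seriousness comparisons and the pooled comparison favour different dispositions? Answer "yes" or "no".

yes

Within each offence seriousness level (minor offence 11.9% vs 4.5%; serious offence 77.8% vs 58.2%), standard prosecution has the lower rate every time. Pooled: 21.1% vs 50.7% — the diversion programme has the lower rate overall. The two comparisons disagree.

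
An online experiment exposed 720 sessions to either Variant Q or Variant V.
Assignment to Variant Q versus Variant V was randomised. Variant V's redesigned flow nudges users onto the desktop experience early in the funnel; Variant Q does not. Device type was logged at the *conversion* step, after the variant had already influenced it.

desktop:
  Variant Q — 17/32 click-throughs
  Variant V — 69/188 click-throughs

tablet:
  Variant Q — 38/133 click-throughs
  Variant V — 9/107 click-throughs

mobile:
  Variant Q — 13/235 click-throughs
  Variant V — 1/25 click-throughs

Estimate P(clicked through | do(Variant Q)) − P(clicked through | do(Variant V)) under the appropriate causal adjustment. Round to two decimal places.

Within every device type level Variant Q has the higher rate, yet pooled Variant V does — Simpson's reversal.
The distribution of device type is itself part of what the variant does — it is an intermediate outcome. Holding it fixed would remove that part of the effect; the total effect is the pooled difference.
The causal difference is the pooled difference: 0.170 − 0.247 = -0.077.

-0.08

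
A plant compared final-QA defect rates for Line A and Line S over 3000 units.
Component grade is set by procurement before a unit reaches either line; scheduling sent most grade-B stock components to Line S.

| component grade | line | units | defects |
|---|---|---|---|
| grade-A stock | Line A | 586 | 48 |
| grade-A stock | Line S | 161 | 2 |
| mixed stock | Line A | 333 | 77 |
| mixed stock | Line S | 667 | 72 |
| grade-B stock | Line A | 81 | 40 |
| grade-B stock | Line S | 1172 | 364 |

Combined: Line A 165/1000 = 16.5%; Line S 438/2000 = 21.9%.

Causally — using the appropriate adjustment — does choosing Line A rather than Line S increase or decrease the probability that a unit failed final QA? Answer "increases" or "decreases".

increases

Component grade satisfies the back-door criterion: it is not a descendant of the line, and it blocks the spurious path from line to outcome. Adjusting for it (i.e., using the within-component grade rates) gives the causal effect.
Within each level — grade-A stock: 8.2% vs 1.2%; mixed stock: 23.1% vs 10.8%; grade-B stock: 49.4% vs 31.1% — Line S is lower every time.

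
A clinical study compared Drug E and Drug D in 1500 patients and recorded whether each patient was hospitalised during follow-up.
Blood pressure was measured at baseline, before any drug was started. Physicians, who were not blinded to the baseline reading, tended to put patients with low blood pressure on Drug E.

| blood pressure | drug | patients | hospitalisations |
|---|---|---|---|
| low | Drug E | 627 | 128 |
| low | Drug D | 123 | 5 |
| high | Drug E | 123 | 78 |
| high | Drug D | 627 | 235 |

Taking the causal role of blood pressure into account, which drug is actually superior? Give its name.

The imbalance in blood pressure arose from how patients were allocated, not from anything the drug did; and blood pressure independently affects the outcome. The pooled gap is confounded — condition on blood pressure.
Within each level — low: 20.4% vs 4.1%; high: 63.4% vs 37.5% — Drug D is lower every time.

Drug D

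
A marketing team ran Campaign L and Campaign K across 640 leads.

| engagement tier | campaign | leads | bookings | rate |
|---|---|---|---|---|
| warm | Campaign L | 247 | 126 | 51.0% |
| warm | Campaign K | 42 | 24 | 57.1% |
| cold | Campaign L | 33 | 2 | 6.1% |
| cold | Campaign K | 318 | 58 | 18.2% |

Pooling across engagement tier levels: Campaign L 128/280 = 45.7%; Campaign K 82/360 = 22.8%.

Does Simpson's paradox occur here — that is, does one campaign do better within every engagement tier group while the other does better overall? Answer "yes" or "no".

Within each engagement tier level (warm 51.0% vs 57.1%; cold 6.1% vs 18.2%), Campaign K has the higher rate every time. Pooled: 45.7% vs 22.8% — Campaign L has the higher rate overall. The two comparisons disagree.

yes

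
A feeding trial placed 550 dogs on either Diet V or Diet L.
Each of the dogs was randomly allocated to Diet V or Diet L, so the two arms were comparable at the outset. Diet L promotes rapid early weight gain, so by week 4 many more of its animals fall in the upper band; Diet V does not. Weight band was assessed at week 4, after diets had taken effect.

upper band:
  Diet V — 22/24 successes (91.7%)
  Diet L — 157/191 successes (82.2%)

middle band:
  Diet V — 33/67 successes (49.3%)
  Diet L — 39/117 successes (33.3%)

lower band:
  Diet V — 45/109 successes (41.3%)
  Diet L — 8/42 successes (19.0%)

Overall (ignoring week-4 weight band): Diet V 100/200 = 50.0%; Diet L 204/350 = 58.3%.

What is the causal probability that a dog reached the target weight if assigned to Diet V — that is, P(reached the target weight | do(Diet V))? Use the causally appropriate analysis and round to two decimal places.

0.50

The week-4 weight band-specific comparison favours Diet V throughout, but the pooled figures favour Diet L. The question is whether to condition on week-4 weight band.
Week-4 weight band is recorded after the diet and is itself shifted by it — it sits on the causal path from diet to outcome. Conditioning on a mediator would strip out part of the effect we want; the pooled comparison gives the total causal effect.
So P(outcome | do(Diet V)) is just the pooled rate for Diet V: 100/200 = 0.500.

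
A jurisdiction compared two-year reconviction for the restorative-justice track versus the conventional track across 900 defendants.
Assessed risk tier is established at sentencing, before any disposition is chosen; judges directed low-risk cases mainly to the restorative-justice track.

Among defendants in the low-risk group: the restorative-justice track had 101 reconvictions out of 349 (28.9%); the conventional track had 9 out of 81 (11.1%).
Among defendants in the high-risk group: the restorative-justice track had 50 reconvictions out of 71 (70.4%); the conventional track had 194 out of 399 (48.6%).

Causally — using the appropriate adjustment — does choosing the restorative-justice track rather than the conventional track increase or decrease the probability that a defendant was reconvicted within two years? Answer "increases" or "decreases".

The assessed risk tier-specific comparison favours the conventional track throughout, but the pooled figures favour the restorative-justice track. The question is whether to condition on assessed risk tier.
Assessed risk tier differs across dispositions for reasons unrelated to any effect of the disposition itself, and it separately predicts the outcome — a classic confounder. We must compare within assessed risk tier levels.
Within each level — low-risk: 28.9% vs 11.1%; high-risk: 70.4% vs 48.6% — the conventional track is lower every time.

increases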